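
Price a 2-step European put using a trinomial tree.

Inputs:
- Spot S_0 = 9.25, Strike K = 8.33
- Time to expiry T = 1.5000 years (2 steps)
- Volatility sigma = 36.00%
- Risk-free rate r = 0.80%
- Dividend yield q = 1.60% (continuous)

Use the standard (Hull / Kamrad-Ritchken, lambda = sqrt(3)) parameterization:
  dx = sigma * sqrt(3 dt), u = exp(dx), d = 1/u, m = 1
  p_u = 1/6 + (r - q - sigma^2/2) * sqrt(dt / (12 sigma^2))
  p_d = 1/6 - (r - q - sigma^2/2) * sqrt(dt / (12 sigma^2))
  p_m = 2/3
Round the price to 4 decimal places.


Answer: Price = V(0,0) = 1.0831

Derivation:
dt = T/N = 0.750000; dx = sigma*sqrt(3*dt) = 0.540000
u = exp(dx) = 1.716007; d = 1/u = 0.582748
p_u = 0.116111, p_m = 0.666667, p_d = 0.217222
Discount per step: exp(-r*dt) = 0.994018
Stock lattice S(k, j) with j the centered position index:
  k=0: S(0,+0) = 9.2500
  k=1: S(1,-1) = 5.3904; S(1,+0) = 9.2500; S(1,+1) = 15.8731
  k=2: S(2,-2) = 3.1413; S(2,-1) = 5.3904; S(2,+0) = 9.2500; S(2,+1) = 15.8731; S(2,+2) = 27.2383
Terminal payoffs V(N, j) = max(K - S_T, 0):
  V(2,-2) = 5.188741; V(2,-1) = 2.939579; V(2,+0) = 0.000000; V(2,+1) = 0.000000; V(2,+2) = 0.000000
Backward induction: V(k, j) = exp(-r*dt) * [p_u * V(k+1, j+1) + p_m * V(k+1, j) + p_d * V(k+1, j-1)]
  V(1,-1) = exp(-r*dt) * [p_u*0.000000 + p_m*2.939579 + p_d*5.188741] = 3.068364
  V(1,+0) = exp(-r*dt) * [p_u*0.000000 + p_m*0.000000 + p_d*2.939579] = 0.634722
  V(1,+1) = exp(-r*dt) * [p_u*0.000000 + p_m*0.000000 + p_d*0.000000] = 0.000000
  V(0,+0) = exp(-r*dt) * [p_u*0.000000 + p_m*0.634722 + p_d*3.068364] = 1.083146


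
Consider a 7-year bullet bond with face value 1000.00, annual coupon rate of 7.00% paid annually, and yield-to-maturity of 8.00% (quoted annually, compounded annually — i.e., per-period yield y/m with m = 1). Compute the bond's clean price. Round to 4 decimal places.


Coupon per period c = face * coupon_rate / m = 70.000000
Periods per year m = 1; per-period yield y/m = 0.080000
Number of cashflows N = 7
Cashflows (t years, CF_t, discount factor 1/(1+y/m)^(m*t), PV):
  t = 1.0000: CF_t = 70.000000, DF = 0.925926, PV = 64.814815
  t = 2.0000: CF_t = 70.000000, DF = 0.857339, PV = 60.013717
  t = 3.0000: CF_t = 70.000000, DF = 0.793832, PV = 55.568257
  t = 4.0000: CF_t = 70.000000, DF = 0.735030, PV = 51.452090
  t = 5.0000: CF_t = 70.000000, DF = 0.680583, PV = 47.640824
  t = 6.0000: CF_t = 70.000000, DF = 0.630170, PV = 44.111874
  t = 7.0000: CF_t = 1070.000000, DF = 0.583490, PV = 624.334723
Price P = sum_t PV_t = 947.936299

Answer: Price = 947.9363


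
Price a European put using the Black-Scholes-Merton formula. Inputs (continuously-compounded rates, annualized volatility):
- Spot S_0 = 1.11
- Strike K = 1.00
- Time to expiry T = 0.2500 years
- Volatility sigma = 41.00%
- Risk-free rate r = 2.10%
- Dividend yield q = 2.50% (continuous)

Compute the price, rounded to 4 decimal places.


Answer: Price = 0.0421

Derivation:
d1 = (ln(S/K) + (r - q + 0.5*sigma^2) * T) / (sigma * sqrt(T)) = 0.60669520
d2 = d1 - sigma * sqrt(T) = 0.40169520
exp(-rT) = 0.99476376; exp(-qT) = 0.99376949
P = K * exp(-rT) * N(-d2) - S_0 * exp(-qT) * N(-d1)
N(-d1) = 0.27202661; N(-d2) = 0.34395418
P = 1.0000 * 0.99476376 * 0.34395418 - 1.1100 * 0.99376949 * 0.27202661 = 0.0421


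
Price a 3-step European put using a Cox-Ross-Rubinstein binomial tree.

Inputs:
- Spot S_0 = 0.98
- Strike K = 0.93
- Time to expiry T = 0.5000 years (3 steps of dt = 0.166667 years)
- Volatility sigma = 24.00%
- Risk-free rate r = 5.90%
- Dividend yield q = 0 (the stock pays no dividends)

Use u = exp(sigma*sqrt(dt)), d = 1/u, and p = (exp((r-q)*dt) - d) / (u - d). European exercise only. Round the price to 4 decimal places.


dt = T/N = 0.166667
u = exp(sigma*sqrt(dt)) = 1.102940; d = 1/u = 0.906667
p = (exp((r-q)*dt) - d) / (u - d) = 0.525872
Discount per step: exp(-r*dt) = 0.990215
Stock lattice S(k, i) with i counting down-moves:
  k=0: S(0,0) = 0.9800
  k=1: S(1,0) = 1.0809; S(1,1) = 0.8885
  k=2: S(2,0) = 1.1921; S(2,1) = 0.9800; S(2,2) = 0.8056
  k=3: S(3,0) = 1.3149; S(3,1) = 1.0809; S(3,2) = 0.8885; S(3,3) = 0.7304
Terminal payoffs V(N, i) = max(K - S_T, 0):
  V(3,0) = 0.000000; V(3,1) = 0.000000; V(3,2) = 0.041466; V(3,3) = 0.199584
Backward induction: V(k, i) = exp(-r*dt) * [p * V(k+1, i) + (1-p) * V(k+1, i+1)].
  V(2,0) = exp(-r*dt) * [p*0.000000 + (1-p)*0.000000] = 0.000000
  V(2,1) = exp(-r*dt) * [p*0.000000 + (1-p)*0.041466] = 0.019468
  V(2,2) = exp(-r*dt) * [p*0.041466 + (1-p)*0.199584] = 0.115295
  V(1,0) = exp(-r*dt) * [p*0.000000 + (1-p)*0.019468] = 0.009140
  V(1,1) = exp(-r*dt) * [p*0.019468 + (1-p)*0.115295] = 0.064267
  V(0,0) = exp(-r*dt) * [p*0.009140 + (1-p)*0.064267] = 0.034932

Answer: Price = V(0,0) = 0.0349


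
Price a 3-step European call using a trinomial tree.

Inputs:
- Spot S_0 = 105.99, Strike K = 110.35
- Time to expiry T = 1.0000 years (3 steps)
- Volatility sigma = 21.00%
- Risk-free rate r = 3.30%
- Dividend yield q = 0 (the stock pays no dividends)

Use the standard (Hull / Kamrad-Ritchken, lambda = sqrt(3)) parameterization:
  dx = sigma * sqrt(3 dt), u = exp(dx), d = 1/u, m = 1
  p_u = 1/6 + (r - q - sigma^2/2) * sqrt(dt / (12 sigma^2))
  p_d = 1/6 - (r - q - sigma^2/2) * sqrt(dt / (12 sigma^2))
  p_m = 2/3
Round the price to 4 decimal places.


dt = T/N = 0.333333; dx = sigma*sqrt(3*dt) = 0.210000
u = exp(dx) = 1.233678; d = 1/u = 0.810584
p_u = 0.175357, p_m = 0.666667, p_d = 0.157976
Discount per step: exp(-r*dt) = 0.989060
Stock lattice S(k, j) with j the centered position index:
  k=0: S(0,+0) = 105.9900
  k=1: S(1,-1) = 85.9138; S(1,+0) = 105.9900; S(1,+1) = 130.7575
  k=2: S(2,-2) = 69.6404; S(2,-1) = 85.9138; S(2,+0) = 105.9900; S(2,+1) = 130.7575; S(2,+2) = 161.3127
  k=3: S(3,-3) = 56.4494; S(3,-2) = 69.6404; S(3,-1) = 85.9138; S(3,+0) = 105.9900; S(3,+1) = 130.7575; S(3,+2) = 161.3127; S(3,+3) = 199.0079
Terminal payoffs V(N, j) = max(S_T - K, 0):
  V(3,-3) = 0.000000; V(3,-2) = 0.000000; V(3,-1) = 0.000000; V(3,+0) = 0.000000; V(3,+1) = 20.407538; V(3,+2) = 50.962705; V(3,+3) = 88.657945
Backward induction: V(k, j) = exp(-r*dt) * [p_u * V(k+1, j+1) + p_m * V(k+1, j) + p_d * V(k+1, j-1)]
  V(2,-2) = exp(-r*dt) * [p_u*0.000000 + p_m*0.000000 + p_d*0.000000] = 0.000000
  V(2,-1) = exp(-r*dt) * [p_u*0.000000 + p_m*0.000000 + p_d*0.000000] = 0.000000
  V(2,+0) = exp(-r*dt) * [p_u*20.407538 + p_m*0.000000 + p_d*0.000000] = 3.539459
  V(2,+1) = exp(-r*dt) * [p_u*50.962705 + p_m*20.407538 + p_d*0.000000] = 22.295100
  V(2,+2) = exp(-r*dt) * [p_u*88.657945 + p_m*50.962705 + p_d*20.407538] = 52.168821
  V(1,-1) = exp(-r*dt) * [p_u*3.539459 + p_m*0.000000 + p_d*0.000000] = 0.613879
  V(1,+0) = exp(-r*dt) * [p_u*22.295100 + p_m*3.539459 + p_d*0.000000] = 6.200660
  V(1,+1) = exp(-r*dt) * [p_u*52.168821 + p_m*22.295100 + p_d*3.539459] = 24.301928
  V(0,+0) = exp(-r*dt) * [p_u*24.301928 + p_m*6.200660 + p_d*0.613879] = 8.399365

Answer: Price = V(0,0) = 8.3994


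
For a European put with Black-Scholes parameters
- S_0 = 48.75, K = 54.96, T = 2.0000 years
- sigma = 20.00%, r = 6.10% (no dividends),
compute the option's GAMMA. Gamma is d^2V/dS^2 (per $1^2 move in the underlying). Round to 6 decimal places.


Answer: Gamma = 0.028614

Derivation:
d1 = 0.1488443848; d2 = -0.1339983277
phi(d1) = 0.3945474533; exp(-qT) = 1.0000000000; exp(-rT) = 0.8851483685
Gamma = exp(-qT) * phi(d1) / (S * sigma * sqrt(T)) = 1.0000000000 * 0.3945474533 / (48.7500 * 0.2000 * 1.4142135624) = 0.028614


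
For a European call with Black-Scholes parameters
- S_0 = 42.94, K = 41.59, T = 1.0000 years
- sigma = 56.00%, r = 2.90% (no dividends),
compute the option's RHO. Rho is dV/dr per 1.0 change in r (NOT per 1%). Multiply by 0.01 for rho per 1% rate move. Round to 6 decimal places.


d1 = 0.3888286405; d2 = -0.1711713595
phi(d1) = 0.3698963717; exp(-qT) = 1.0000000000; exp(-rT) = 0.9714164645
N(d2) = 0.4320445135
Rho = K*T*exp(-rT)*N(d2) = 41.5900 * 1.0000 * 0.9714164645 * 0.4320445135 = 17.455121

Answer: Rho = 17.455121


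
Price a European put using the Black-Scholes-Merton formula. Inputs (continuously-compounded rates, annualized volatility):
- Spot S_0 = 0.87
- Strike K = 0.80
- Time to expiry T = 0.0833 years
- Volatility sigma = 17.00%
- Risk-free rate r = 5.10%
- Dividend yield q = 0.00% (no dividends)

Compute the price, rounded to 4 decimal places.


d1 = (ln(S/K) + (r - q + 0.5*sigma^2) * T) / (sigma * sqrt(T)) = 1.82071838
d2 = d1 - sigma * sqrt(T) = 1.77165342
exp(-rT) = 0.99576071; exp(-qT) = 1.00000000
P = K * exp(-rT) * N(-d2) - S_0 * exp(-qT) * N(-d1)
N(-d1) = 0.03432484; N(-d2) = 0.03822605
P = 0.8000 * 0.99576071 * 0.03822605 - 0.8700 * 1.00000000 * 0.03432484 = 0.0006

Answer: Price = 0.0006


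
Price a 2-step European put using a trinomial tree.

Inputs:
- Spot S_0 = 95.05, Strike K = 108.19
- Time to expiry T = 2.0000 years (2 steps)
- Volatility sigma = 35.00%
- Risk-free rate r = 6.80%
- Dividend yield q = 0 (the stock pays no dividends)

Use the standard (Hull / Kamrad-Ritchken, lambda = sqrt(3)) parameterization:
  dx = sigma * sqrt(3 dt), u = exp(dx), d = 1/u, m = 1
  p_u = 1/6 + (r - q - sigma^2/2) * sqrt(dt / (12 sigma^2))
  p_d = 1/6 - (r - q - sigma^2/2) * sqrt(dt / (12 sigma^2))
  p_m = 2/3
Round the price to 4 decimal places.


dt = T/N = 1.000000; dx = sigma*sqrt(3*dt) = 0.606218
u = exp(dx) = 1.833484; d = 1/u = 0.545410
p_u = 0.172234, p_m = 0.666667, p_d = 0.161099
Discount per step: exp(-r*dt) = 0.934260
Stock lattice S(k, j) with j the centered position index:
  k=0: S(0,+0) = 95.0500
  k=1: S(1,-1) = 51.8412; S(1,+0) = 95.0500; S(1,+1) = 174.2726
  k=2: S(2,-2) = 28.2747; S(2,-1) = 51.8412; S(2,+0) = 95.0500; S(2,+1) = 174.2726; S(2,+2) = 319.5260
Terminal payoffs V(N, j) = max(K - S_T, 0):
  V(2,-2) = 79.915297; V(2,-1) = 56.348796; V(2,+0) = 13.140000; V(2,+1) = 0.000000; V(2,+2) = 0.000000
Backward induction: V(k, j) = exp(-r*dt) * [p_u * V(k+1, j+1) + p_m * V(k+1, j) + p_d * V(k+1, j-1)]
  V(1,-1) = exp(-r*dt) * [p_u*13.140000 + p_m*56.348796 + p_d*79.915297] = 49.238630
  V(1,+0) = exp(-r*dt) * [p_u*0.000000 + p_m*13.140000 + p_d*56.348796] = 16.665109
  V(1,+1) = exp(-r*dt) * [p_u*0.000000 + p_m*0.000000 + p_d*13.140000] = 1.977685
  V(0,+0) = exp(-r*dt) * [p_u*1.977685 + p_m*16.665109 + p_d*49.238630] = 18.108779

Answer: Price = V(0,0) = 18.1088


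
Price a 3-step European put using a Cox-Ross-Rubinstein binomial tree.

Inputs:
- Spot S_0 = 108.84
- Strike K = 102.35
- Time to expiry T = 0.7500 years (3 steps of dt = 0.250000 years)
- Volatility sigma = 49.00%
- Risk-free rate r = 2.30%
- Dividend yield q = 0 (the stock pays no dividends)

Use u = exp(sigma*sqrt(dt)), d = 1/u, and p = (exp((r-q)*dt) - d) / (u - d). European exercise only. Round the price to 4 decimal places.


Answer: Price = V(0,0) = 15.0523

Derivation:
dt = T/N = 0.250000
u = exp(sigma*sqrt(dt)) = 1.277621; d = 1/u = 0.782705
p = (exp((r-q)*dt) - d) / (u - d) = 0.450706
Discount per step: exp(-r*dt) = 0.994266
Stock lattice S(k, i) with i counting down-moves:
  k=0: S(0,0) = 108.8400
  k=1: S(1,0) = 139.0563; S(1,1) = 85.1896
  k=2: S(2,0) = 177.6613; S(2,1) = 108.8400; S(2,2) = 66.6783
  k=3: S(3,0) = 226.9839; S(3,1) = 139.0563; S(3,2) = 85.1896; S(3,3) = 52.1894
Terminal payoffs V(N, i) = max(K - S_T, 0):
  V(3,0) = 0.000000; V(3,1) = 0.000000; V(3,2) = 17.160438; V(3,3) = 50.160626
Backward induction: V(k, i) = exp(-r*dt) * [p * V(k+1, i) + (1-p) * V(k+1, i+1)].
  V(2,0) = exp(-r*dt) * [p*0.000000 + (1-p)*0.000000] = 0.000000
  V(2,1) = exp(-r*dt) * [p*0.000000 + (1-p)*17.160438] = 9.372079
  V(2,2) = exp(-r*dt) * [p*17.160438 + (1-p)*50.160626] = 35.084919
  V(1,0) = exp(-r*dt) * [p*0.000000 + (1-p)*9.372079] = 5.118509
  V(1,1) = exp(-r*dt) * [p*9.372079 + (1-p)*35.084919] = 23.361270
  V(0,0) = exp(-r*dt) * [p*5.118509 + (1-p)*23.361270] = 15.052346


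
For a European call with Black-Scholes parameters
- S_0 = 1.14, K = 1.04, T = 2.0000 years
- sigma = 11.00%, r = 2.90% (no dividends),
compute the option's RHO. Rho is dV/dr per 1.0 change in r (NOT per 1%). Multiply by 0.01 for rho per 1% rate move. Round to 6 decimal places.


d1 = 1.0407811455; d2 = 0.8852176536
phi(d1) = 0.2321082945; exp(-qT) = 1.0000000000; exp(-rT) = 0.9436499474
N(d2) = 0.8119803736
Rho = K*T*exp(-rT)*N(d2) = 1.0400 * 2.0000 * 0.9436499474 * 0.8119803736 = 1.593748

Answer: Rho = 1.593748


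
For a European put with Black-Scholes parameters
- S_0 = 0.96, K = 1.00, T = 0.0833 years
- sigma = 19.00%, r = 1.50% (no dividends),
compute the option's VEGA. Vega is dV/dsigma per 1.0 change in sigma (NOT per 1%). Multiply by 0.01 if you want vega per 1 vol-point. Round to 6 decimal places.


Answer: Vega = 0.086867

Derivation:
d1 = -0.6942159110; d2 = -0.7490532158
phi(d1) = 0.3135155250; exp(-qT) = 1.0000000000; exp(-rT) = 0.9987512803
Vega = S * exp(-qT) * phi(d1) * sqrt(T) = 0.9600 * 1.0000000000 * 0.3135155250 * 0.2886173938 = 0.086867


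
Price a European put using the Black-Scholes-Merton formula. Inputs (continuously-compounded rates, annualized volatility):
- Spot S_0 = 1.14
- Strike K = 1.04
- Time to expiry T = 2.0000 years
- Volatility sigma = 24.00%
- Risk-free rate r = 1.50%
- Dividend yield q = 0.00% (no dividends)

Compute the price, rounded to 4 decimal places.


Answer: Price = 0.0886

Derivation:
d1 = (ln(S/K) + (r - q + 0.5*sigma^2) * T) / (sigma * sqrt(T)) = 0.52858456
d2 = d1 - sigma * sqrt(T) = 0.18917331
exp(-rT) = 0.97044553; exp(-qT) = 1.00000000
P = K * exp(-rT) * N(-d2) - S_0 * exp(-qT) * N(-d1)
N(-d1) = 0.29854684; N(-d2) = 0.42497849
P = 1.0400 * 0.97044553 * 0.42497849 - 1.1400 * 1.00000000 * 0.29854684 = 0.0886


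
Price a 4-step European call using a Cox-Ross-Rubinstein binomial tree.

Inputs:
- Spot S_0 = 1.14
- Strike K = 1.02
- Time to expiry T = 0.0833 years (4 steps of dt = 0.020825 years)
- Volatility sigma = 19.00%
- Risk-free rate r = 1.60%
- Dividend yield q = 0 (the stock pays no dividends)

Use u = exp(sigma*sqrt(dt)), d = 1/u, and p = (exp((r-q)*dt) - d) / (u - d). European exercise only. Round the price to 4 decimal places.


dt = T/N = 0.020825
u = exp(sigma*sqrt(dt)) = 1.027798; d = 1/u = 0.972954
p = (exp((r-q)*dt) - d) / (u - d) = 0.499222
Discount per step: exp(-r*dt) = 0.999667
Stock lattice S(k, i) with i counting down-moves:
  k=0: S(0,0) = 1.1400
  k=1: S(1,0) = 1.1717; S(1,1) = 1.1092
  k=2: S(2,0) = 1.2043; S(2,1) = 1.1400; S(2,2) = 1.0792
  k=3: S(3,0) = 1.2377; S(3,1) = 1.1717; S(3,2) = 1.1092; S(3,3) = 1.0500
  k=4: S(4,0) = 1.2721; S(4,1) = 1.2043; S(4,2) = 1.1400; S(4,3) = 1.0792; S(4,4) = 1.0216
Terminal payoffs V(N, i) = max(S_T - K, 0):
  V(4,0) = 0.252143; V(4,1) = 0.184260; V(4,2) = 0.120000; V(4,3) = 0.059169; V(4,4) = 0.001583
Backward induction: V(k, i) = exp(-r*dt) * [p * V(k+1, i) + (1-p) * V(k+1, i+1)].
  V(3,0) = exp(-r*dt) * [p*0.252143 + (1-p)*0.184260] = 0.218076
  V(3,1) = exp(-r*dt) * [p*0.184260 + (1-p)*0.120000] = 0.152030
  V(3,2) = exp(-r*dt) * [p*0.120000 + (1-p)*0.059169] = 0.089507
  V(3,3) = exp(-r*dt) * [p*0.059169 + (1-p)*0.001583] = 0.030321
  V(2,0) = exp(-r*dt) * [p*0.218076 + (1-p)*0.152030] = 0.184940
  V(2,1) = exp(-r*dt) * [p*0.152030 + (1-p)*0.089507] = 0.120680
  V(2,2) = exp(-r*dt) * [p*0.089507 + (1-p)*0.030321] = 0.059848
  V(1,0) = exp(-r*dt) * [p*0.184940 + (1-p)*0.120680] = 0.152709
  V(1,1) = exp(-r*dt) * [p*0.120680 + (1-p)*0.059848] = 0.090186
  V(0,0) = exp(-r*dt) * [p*0.152709 + (1-p)*0.090186] = 0.121359

Answer: Price = V(0,0) = 0.1214


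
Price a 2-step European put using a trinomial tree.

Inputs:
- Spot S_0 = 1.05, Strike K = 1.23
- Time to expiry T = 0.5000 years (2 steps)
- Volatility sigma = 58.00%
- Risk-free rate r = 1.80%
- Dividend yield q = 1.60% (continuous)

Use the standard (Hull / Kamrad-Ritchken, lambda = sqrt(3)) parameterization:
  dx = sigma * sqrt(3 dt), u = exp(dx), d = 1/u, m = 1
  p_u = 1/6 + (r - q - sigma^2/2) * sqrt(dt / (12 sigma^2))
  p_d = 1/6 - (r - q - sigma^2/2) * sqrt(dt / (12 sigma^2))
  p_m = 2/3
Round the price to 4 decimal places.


dt = T/N = 0.250000; dx = sigma*sqrt(3*dt) = 0.502295
u = exp(dx) = 1.652509; d = 1/u = 0.605140
p_u = 0.125306, p_m = 0.666667, p_d = 0.208027
Discount per step: exp(-r*dt) = 0.995510
Stock lattice S(k, j) with j the centered position index:
  k=0: S(0,+0) = 1.0500
  k=1: S(1,-1) = 0.6354; S(1,+0) = 1.0500; S(1,+1) = 1.7351
  k=2: S(2,-2) = 0.3845; S(2,-1) = 0.6354; S(2,+0) = 1.0500; S(2,+1) = 1.7351; S(2,+2) = 2.8673
Terminal payoffs V(N, j) = max(K - S_T, 0):
  V(2,-2) = 0.845495; V(2,-1) = 0.594603; V(2,+0) = 0.180000; V(2,+1) = 0.000000; V(2,+2) = 0.000000
Backward induction: V(k, j) = exp(-r*dt) * [p_u * V(k+1, j+1) + p_m * V(k+1, j) + p_d * V(k+1, j-1)]
  V(1,-1) = exp(-r*dt) * [p_u*0.180000 + p_m*0.594603 + p_d*0.845495] = 0.592172
  V(1,+0) = exp(-r*dt) * [p_u*0.000000 + p_m*0.180000 + p_d*0.594603] = 0.242599
  V(1,+1) = exp(-r*dt) * [p_u*0.000000 + p_m*0.000000 + p_d*0.180000] = 0.037277
  V(0,+0) = exp(-r*dt) * [p_u*0.037277 + p_m*0.242599 + p_d*0.592172] = 0.288291

Answer: Price = V(0,0) = 0.2883


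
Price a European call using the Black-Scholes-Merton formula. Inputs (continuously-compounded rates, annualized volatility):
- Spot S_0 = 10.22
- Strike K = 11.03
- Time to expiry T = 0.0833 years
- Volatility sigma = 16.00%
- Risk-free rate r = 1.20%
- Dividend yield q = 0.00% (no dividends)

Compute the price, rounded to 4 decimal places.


Answer: Price = 0.0106

Derivation:
d1 = (ln(S/K) + (r - q + 0.5*sigma^2) * T) / (sigma * sqrt(T)) = -1.60693729
d2 = d1 - sigma * sqrt(T) = -1.65311607
exp(-rT) = 0.99900090; exp(-qT) = 1.00000000
C = S_0 * exp(-qT) * N(d1) - K * exp(-rT) * N(d2)
N(d1) = 0.05403406; N(d2) = 0.04915362
C = 10.2200 * 1.00000000 * 0.05403406 - 11.0300 * 0.99900090 * 0.04915362 = 0.0106


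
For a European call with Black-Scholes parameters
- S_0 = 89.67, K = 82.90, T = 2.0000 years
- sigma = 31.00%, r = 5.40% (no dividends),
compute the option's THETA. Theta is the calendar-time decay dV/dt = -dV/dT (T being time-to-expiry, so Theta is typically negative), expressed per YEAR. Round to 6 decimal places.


d1 = 0.6446104093; d2 = 0.2062042050
phi(d1) = 0.3241010844; exp(-qT) = 1.0000000000; exp(-rT) = 0.8976275964
Theta = -S*exp(-qT)*phi(d1)*sigma/(2*sqrt(T)) - r*K*exp(-rT)*N(d2) + q*S*exp(-qT)*N(d1)
N(d1) = 0.7404101562; N(d2) = 0.5816842983; sqrt(T) = 1.4142135624
Term 1 = -89.6700 * 1.0000000000 * 0.3241010844 * 0.3100 / (2 * 1.4142135624) = -3.1852560863
Term 2 = -0.0540 * 82.9000 * 0.8976275964 * 0.5816842983 = -2.3373934739
Term 3 = 0 (no dividend yield, q = 0)
Theta = -3.1852560863 + (-2.3373934739) + (0.0000000000) = -5.522650

Answer: Theta = -5.522650


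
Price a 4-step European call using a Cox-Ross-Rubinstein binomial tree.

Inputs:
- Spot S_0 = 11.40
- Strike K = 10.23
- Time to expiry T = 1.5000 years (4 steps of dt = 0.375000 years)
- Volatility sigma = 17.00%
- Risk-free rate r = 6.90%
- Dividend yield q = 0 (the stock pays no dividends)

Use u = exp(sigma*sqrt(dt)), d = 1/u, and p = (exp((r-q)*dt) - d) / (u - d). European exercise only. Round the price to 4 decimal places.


dt = T/N = 0.375000
u = exp(sigma*sqrt(dt)) = 1.109715; d = 1/u = 0.901132
p = (exp((r-q)*dt) - d) / (u - d) = 0.599668
Discount per step: exp(-r*dt) = 0.974457
Stock lattice S(k, i) with i counting down-moves:
  k=0: S(0,0) = 11.4000
  k=1: S(1,0) = 12.6508; S(1,1) = 10.2729
  k=2: S(2,0) = 14.0387; S(2,1) = 11.4000; S(2,2) = 9.2572
  k=3: S(3,0) = 15.5790; S(3,1) = 12.6508; S(3,2) = 10.2729; S(3,3) = 8.3420
  k=4: S(4,0) = 17.2882; S(4,1) = 14.0387; S(4,2) = 11.4000; S(4,3) = 9.2572; S(4,4) = 7.5172
Terminal payoffs V(N, i) = max(S_T - K, 0):
  V(4,0) = 7.058242; V(4,1) = 3.808731; V(4,2) = 1.170000; V(4,3) = 0.000000; V(4,4) = 0.000000
Backward induction: V(k, i) = exp(-r*dt) * [p * V(k+1, i) + (1-p) * V(k+1, i+1)].
  V(3,0) = exp(-r*dt) * [p*7.058242 + (1-p)*3.808731] = 5.610297
  V(3,1) = exp(-r*dt) * [p*3.808731 + (1-p)*1.170000] = 2.682058
  V(3,2) = exp(-r*dt) * [p*1.170000 + (1-p)*0.000000] = 0.683690
  V(3,3) = exp(-r*dt) * [p*0.000000 + (1-p)*0.000000] = 0.000000
  V(2,0) = exp(-r*dt) * [p*5.610297 + (1-p)*2.682058] = 4.324668
  V(2,1) = exp(-r*dt) * [p*2.682058 + (1-p)*0.683690] = 1.833974
  V(2,2) = exp(-r*dt) * [p*0.683690 + (1-p)*0.000000] = 0.399515
  V(1,0) = exp(-r*dt) * [p*4.324668 + (1-p)*1.833974] = 3.242567
  V(1,1) = exp(-r*dt) * [p*1.833974 + (1-p)*0.399515] = 1.227537
  V(0,0) = exp(-r*dt) * [p*3.242567 + (1-p)*1.227537] = 2.373666

Answer: Price = V(0,0) = 2.3737


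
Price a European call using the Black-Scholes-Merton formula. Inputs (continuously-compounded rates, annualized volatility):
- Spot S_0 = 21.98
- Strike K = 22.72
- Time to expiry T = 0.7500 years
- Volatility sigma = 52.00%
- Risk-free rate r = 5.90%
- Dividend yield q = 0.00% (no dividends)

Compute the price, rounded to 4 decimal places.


Answer: Price = 4.0170

Derivation:
d1 = (ln(S/K) + (r - q + 0.5*sigma^2) * T) / (sigma * sqrt(T)) = 0.24989797
d2 = d1 - sigma * sqrt(T) = -0.20043524
exp(-rT) = 0.95671475; exp(-qT) = 1.00000000
C = S_0 * exp(-qT) * N(d1) - K * exp(-rT) * N(d2)
N(d1) = 0.59866687; N(d2) = 0.42057010
C = 21.9800 * 1.00000000 * 0.59866687 - 22.7200 * 0.95671475 * 0.42057010 = 4.0170


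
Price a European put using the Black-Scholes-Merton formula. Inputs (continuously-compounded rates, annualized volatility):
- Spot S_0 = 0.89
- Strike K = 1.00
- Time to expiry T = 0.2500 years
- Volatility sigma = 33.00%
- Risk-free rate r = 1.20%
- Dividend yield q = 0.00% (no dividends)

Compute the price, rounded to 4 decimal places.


Answer: Price = 0.1296

Derivation:
d1 = (ln(S/K) + (r - q + 0.5*sigma^2) * T) / (sigma * sqrt(T)) = -0.60558373
d2 = d1 - sigma * sqrt(T) = -0.77058373
exp(-rT) = 0.99700450; exp(-qT) = 1.00000000
P = K * exp(-rT) * N(-d2) - S_0 * exp(-qT) * N(-d1)
N(-d1) = 0.72760440; N(-d2) = 0.77952315
P = 1.0000 * 0.99700450 * 0.77952315 - 0.8900 * 1.00000000 * 0.72760440 = 0.1296


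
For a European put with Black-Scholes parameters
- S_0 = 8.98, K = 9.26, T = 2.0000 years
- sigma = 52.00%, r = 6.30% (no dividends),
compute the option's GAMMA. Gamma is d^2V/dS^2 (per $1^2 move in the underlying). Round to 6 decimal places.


d1 = 0.4972807766; d2 = -0.2381102758
phi(d1) = 0.3525430211; exp(-qT) = 1.0000000000; exp(-rT) = 0.8816148468
Gamma = exp(-qT) * phi(d1) / (S * sigma * sqrt(T)) = 1.0000000000 * 0.3525430211 / (8.9800 * 0.5200 * 1.4142135624) = 0.053385

Answer: Gamma = 0.053385


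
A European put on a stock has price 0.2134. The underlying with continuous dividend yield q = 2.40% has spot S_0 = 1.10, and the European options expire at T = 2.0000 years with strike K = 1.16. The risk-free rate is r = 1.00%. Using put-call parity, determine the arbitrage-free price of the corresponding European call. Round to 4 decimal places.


Answer: Call price = 0.1248

Derivation:
Put-call parity: C - P = S_0 * exp(-qT) - K * exp(-rT).
S_0 * exp(-qT) = 1.1000 * 0.95313379 = 1.04844717
K * exp(-rT) = 1.1600 * 0.98019867 = 1.13703046
C = P + S*exp(-qT) - K*exp(-rT)
C = 0.2134 + 1.04844717 - 1.13703046 = 0.1248


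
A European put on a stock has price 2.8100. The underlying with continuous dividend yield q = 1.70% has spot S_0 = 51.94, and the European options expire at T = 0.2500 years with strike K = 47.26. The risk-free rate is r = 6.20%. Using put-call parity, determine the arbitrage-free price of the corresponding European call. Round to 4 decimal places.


Put-call parity: C - P = S_0 * exp(-qT) - K * exp(-rT).
S_0 * exp(-qT) = 51.9400 * 0.99575902 = 51.71972342
K * exp(-rT) = 47.2600 * 0.98461951 = 46.53311789
C = P + S*exp(-qT) - K*exp(-rT)
C = 2.8100 + 51.71972342 - 46.53311789 = 7.9966

Answer: Call price = 7.9966


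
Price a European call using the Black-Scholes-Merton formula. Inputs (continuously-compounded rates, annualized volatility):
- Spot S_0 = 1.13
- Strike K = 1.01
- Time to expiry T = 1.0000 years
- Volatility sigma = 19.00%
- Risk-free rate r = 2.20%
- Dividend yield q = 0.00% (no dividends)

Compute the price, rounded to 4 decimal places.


d1 = (ln(S/K) + (r - q + 0.5*sigma^2) * T) / (sigma * sqrt(T)) = 0.80167001
d2 = d1 - sigma * sqrt(T) = 0.61167001
exp(-rT) = 0.97824024; exp(-qT) = 1.00000000
C = S_0 * exp(-qT) * N(d1) - K * exp(-rT) * N(d2)
N(d1) = 0.78862807; N(d2) = 0.72962195
C = 1.1300 * 1.00000000 * 0.78862807 - 1.0100 * 0.97824024 * 0.72962195 = 0.1703

Answer: Price = 0.1703


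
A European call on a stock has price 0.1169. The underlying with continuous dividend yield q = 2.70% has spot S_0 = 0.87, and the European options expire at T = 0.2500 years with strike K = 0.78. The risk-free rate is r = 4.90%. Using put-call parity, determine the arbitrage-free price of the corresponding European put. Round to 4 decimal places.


Answer: Put price = 0.0233

Derivation:
Put-call parity: C - P = S_0 * exp(-qT) - K * exp(-rT).
S_0 * exp(-qT) = 0.8700 * 0.99327273 = 0.86414728
K * exp(-rT) = 0.7800 * 0.98782473 = 0.77050329
P = C - S*exp(-qT) + K*exp(-rT)
P = 0.1169 - 0.86414728 + 0.77050329 = 0.0233


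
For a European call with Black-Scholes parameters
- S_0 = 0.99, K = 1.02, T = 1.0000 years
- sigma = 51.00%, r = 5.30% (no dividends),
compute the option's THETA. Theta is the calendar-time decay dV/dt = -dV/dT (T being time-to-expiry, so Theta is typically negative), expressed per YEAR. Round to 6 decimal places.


Answer: Theta = -0.117649

Derivation:
d1 = 0.3003863468; d2 = -0.2096136532
phi(d1) = 0.3813435852; exp(-qT) = 1.0000000000; exp(-rT) = 0.9483800125
Theta = -S*exp(-qT)*phi(d1)*sigma/(2*sqrt(T)) - r*K*exp(-rT)*N(d2) + q*S*exp(-qT)*N(d1)
N(d1) = 0.6180587616; N(d2) = 0.4169846113; sqrt(T) = 1.0000000000
Term 1 = -0.9900 * 1.0000000000 * 0.3813435852 * 0.5100 / (2 * 1.0000000000) = -0.0962701881
Term 2 = -0.0530 * 1.0200 * 0.9483800125 * 0.4169846113 = -0.0213785606
Term 3 = 0 (no dividend yield, q = 0)
Theta = -0.0962701881 + (-0.0213785606) + (0.0000000000) = -0.117649


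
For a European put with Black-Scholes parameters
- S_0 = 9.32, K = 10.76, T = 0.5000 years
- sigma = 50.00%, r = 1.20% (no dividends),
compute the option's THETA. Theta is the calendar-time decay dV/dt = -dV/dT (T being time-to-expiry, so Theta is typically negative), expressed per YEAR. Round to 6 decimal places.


Answer: Theta = -1.193494

Derivation:
d1 = -0.2126211430; d2 = -0.5661745336
phi(d1) = 0.3900257921; exp(-qT) = 1.0000000000; exp(-rT) = 0.9940179641
Theta = -S*exp(-qT)*phi(d1)*sigma/(2*sqrt(T)) + r*K*exp(-rT)*N(-d2) - q*S*exp(-qT)*N(-d1)
N(-d1) = 0.5841887606; N(-d2) = 0.7143624300; sqrt(T) = 0.7071067812
Term 1 = -9.3200 * 1.0000000000 * 0.3900257921 * 0.5000 / (2 * 0.7071067812) = -1.2851808521
Term 2 = 0.0120 * 10.7600 * 0.9940179641 * 0.7143624300 = 0.0916867031
Term 3 = 0 (no dividend yield, q = 0)
Theta = -1.2851808521 + (0.0916867031) + (0.0000000000) = -1.193494


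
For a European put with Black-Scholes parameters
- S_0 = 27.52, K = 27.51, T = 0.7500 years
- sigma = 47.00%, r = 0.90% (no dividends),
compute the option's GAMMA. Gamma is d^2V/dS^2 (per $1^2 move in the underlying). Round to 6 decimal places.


Answer: Gamma = 0.034756

Derivation:
d1 = 0.2209923334; d2 = -0.1860396064
phi(d1) = 0.3893185644; exp(-qT) = 1.0000000000; exp(-rT) = 0.9932727301
Gamma = exp(-qT) * phi(d1) / (S * sigma * sqrt(T)) = 1.0000000000 * 0.3893185644 / (27.5200 * 0.4700 * 0.8660254038) = 0.034756


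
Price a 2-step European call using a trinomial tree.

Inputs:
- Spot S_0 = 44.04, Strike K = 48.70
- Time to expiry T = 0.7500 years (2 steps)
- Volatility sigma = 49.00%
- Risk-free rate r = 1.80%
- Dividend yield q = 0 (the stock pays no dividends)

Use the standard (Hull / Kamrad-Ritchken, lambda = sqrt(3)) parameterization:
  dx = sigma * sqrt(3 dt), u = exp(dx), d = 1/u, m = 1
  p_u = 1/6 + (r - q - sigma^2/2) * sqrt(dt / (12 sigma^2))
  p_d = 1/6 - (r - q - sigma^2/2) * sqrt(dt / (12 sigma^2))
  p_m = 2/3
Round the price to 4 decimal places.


dt = T/N = 0.375000; dx = sigma*sqrt(3*dt) = 0.519723
u = exp(dx) = 1.681563; d = 1/u = 0.594685
p_u = 0.129850, p_m = 0.666667, p_d = 0.203483
Discount per step: exp(-r*dt) = 0.993273
Stock lattice S(k, j) with j the centered position index:
  k=0: S(0,+0) = 44.0400
  k=1: S(1,-1) = 26.1899; S(1,+0) = 44.0400; S(1,+1) = 74.0560
  k=2: S(2,-2) = 15.5748; S(2,-1) = 26.1899; S(2,+0) = 44.0400; S(2,+1) = 74.0560; S(2,+2) = 124.5298
Terminal payoffs V(N, j) = max(S_T - K, 0):
  V(2,-2) = 0.000000; V(2,-1) = 0.000000; V(2,+0) = 0.000000; V(2,+1) = 25.356017; V(2,+2) = 75.829829
Backward induction: V(k, j) = exp(-r*dt) * [p_u * V(k+1, j+1) + p_m * V(k+1, j) + p_d * V(k+1, j-1)]
  V(1,-1) = exp(-r*dt) * [p_u*0.000000 + p_m*0.000000 + p_d*0.000000] = 0.000000
  V(1,+0) = exp(-r*dt) * [p_u*25.356017 + p_m*0.000000 + p_d*0.000000] = 3.270335
  V(1,+1) = exp(-r*dt) * [p_u*75.829829 + p_m*25.356017 + p_d*0.000000] = 26.570573
  V(0,+0) = exp(-r*dt) * [p_u*26.570573 + p_m*3.270335 + p_d*0.000000] = 5.592540

Answer: Price = V(0,0) = 5.5925


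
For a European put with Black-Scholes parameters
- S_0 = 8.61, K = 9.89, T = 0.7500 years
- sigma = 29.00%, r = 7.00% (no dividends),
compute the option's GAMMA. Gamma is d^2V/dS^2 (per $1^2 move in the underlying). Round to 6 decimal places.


d1 = -0.2172522365; d2 = -0.4683996036
phi(d1) = 0.3896377567; exp(-qT) = 1.0000000000; exp(-rT) = 0.9488543211
Gamma = exp(-qT) * phi(d1) / (S * sigma * sqrt(T)) = 1.0000000000 * 0.3896377567 / (8.6100 * 0.2900 * 0.8660254038) = 0.180189

Answer: Gamma = 0.180189


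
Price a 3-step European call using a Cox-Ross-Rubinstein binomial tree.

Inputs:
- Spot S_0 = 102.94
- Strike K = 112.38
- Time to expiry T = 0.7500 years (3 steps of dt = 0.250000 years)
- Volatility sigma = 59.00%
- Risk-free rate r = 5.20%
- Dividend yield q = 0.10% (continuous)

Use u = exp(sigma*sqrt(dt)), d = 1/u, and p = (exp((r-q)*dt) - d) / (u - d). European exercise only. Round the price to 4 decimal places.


Answer: Price = V(0,0) = 20.1459

Derivation:
dt = T/N = 0.250000
u = exp(sigma*sqrt(dt)) = 1.343126; d = 1/u = 0.744532
p = (exp((r-q)*dt) - d) / (u - d) = 0.448216
Discount per step: exp(-r*dt) = 0.987084
Stock lattice S(k, i) with i counting down-moves:
  k=0: S(0,0) = 102.9400
  k=1: S(1,0) = 138.2614; S(1,1) = 76.6421
  k=2: S(2,0) = 185.7026; S(2,1) = 102.9400; S(2,2) = 57.0625
  k=3: S(3,0) = 249.4220; S(3,1) = 138.2614; S(3,2) = 76.6421; S(3,3) = 42.4848
Terminal payoffs V(N, i) = max(S_T - K, 0):
  V(3,0) = 137.042013; V(3,1) = 25.881427; V(3,2) = 0.000000; V(3,3) = 0.000000
Backward induction: V(k, i) = exp(-r*dt) * [p * V(k+1, i) + (1-p) * V(k+1, i+1)].
  V(2,0) = exp(-r*dt) * [p*137.042013 + (1-p)*25.881427] = 74.727633
  V(2,1) = exp(-r*dt) * [p*25.881427 + (1-p)*0.000000] = 11.450652
  V(2,2) = exp(-r*dt) * [p*0.000000 + (1-p)*0.000000] = 0.000000
  V(1,0) = exp(-r*dt) * [p*74.727633 + (1-p)*11.450652] = 39.298225
  V(1,1) = exp(-r*dt) * [p*11.450652 + (1-p)*0.000000] = 5.066082
  V(0,0) = exp(-r*dt) * [p*39.298225 + (1-p)*5.066082] = 20.145886


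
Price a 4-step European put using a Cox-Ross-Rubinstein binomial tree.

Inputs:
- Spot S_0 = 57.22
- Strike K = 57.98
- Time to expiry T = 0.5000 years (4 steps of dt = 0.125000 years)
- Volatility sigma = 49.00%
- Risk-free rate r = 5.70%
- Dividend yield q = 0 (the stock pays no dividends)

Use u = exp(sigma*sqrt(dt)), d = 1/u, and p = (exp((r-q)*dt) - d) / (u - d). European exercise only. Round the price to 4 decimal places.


dt = T/N = 0.125000
u = exp(sigma*sqrt(dt)) = 1.189153; d = 1/u = 0.840935
p = (exp((r-q)*dt) - d) / (u - d) = 0.477332
Discount per step: exp(-r*dt) = 0.992900
Stock lattice S(k, i) with i counting down-moves:
  k=0: S(0,0) = 57.2200
  k=1: S(1,0) = 68.0433; S(1,1) = 48.1183
  k=2: S(2,0) = 80.9139; S(2,1) = 57.2200; S(2,2) = 40.4643
  k=3: S(3,0) = 96.2190; S(3,1) = 68.0433; S(3,2) = 48.1183; S(3,3) = 34.0279
  k=4: S(4,0) = 114.4191; S(4,1) = 80.9139; S(4,2) = 57.2200; S(4,3) = 40.4643; S(4,4) = 28.6152
Terminal payoffs V(N, i) = max(K - S_T, 0):
  V(4,0) = 0.000000; V(4,1) = 0.000000; V(4,2) = 0.760000; V(4,3) = 17.515657; V(4,4) = 29.364777
Backward induction: V(k, i) = exp(-r*dt) * [p * V(k+1, i) + (1-p) * V(k+1, i+1)].
  V(3,0) = exp(-r*dt) * [p*0.000000 + (1-p)*0.000000] = 0.000000
  V(3,1) = exp(-r*dt) * [p*0.000000 + (1-p)*0.760000] = 0.394407
  V(3,2) = exp(-r*dt) * [p*0.760000 + (1-p)*17.515657] = 9.450072
  V(3,3) = exp(-r*dt) * [p*17.515657 + (1-p)*29.364777] = 23.540487
  V(2,0) = exp(-r*dt) * [p*0.000000 + (1-p)*0.394407] = 0.204681
  V(2,1) = exp(-r*dt) * [p*0.394407 + (1-p)*9.450072] = 5.091109
  V(2,2) = exp(-r*dt) * [p*9.450072 + (1-p)*23.540487] = 16.695301
  V(1,0) = exp(-r*dt) * [p*0.204681 + (1-p)*5.091109] = 2.739074
  V(1,1) = exp(-r*dt) * [p*5.091109 + (1-p)*16.695301] = 11.077042
  V(0,0) = exp(-r*dt) * [p*2.739074 + (1-p)*11.077042] = 7.046676

Answer: Price = V(0,0) = 7.0467


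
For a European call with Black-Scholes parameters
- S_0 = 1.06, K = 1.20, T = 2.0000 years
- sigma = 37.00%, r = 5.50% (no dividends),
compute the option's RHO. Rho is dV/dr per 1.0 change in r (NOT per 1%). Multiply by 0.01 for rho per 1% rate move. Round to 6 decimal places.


d1 = 0.2347735005; d2 = -0.2884855176
phi(d1) = 0.3880978302; exp(-qT) = 1.0000000000; exp(-rT) = 0.8958341353
N(d2) = 0.3864875574
Rho = K*T*exp(-rT)*N(d2) = 1.2000 * 2.0000 * 0.8958341353 * 0.3864875574 = 0.830949

Answer: Rho = 0.830949


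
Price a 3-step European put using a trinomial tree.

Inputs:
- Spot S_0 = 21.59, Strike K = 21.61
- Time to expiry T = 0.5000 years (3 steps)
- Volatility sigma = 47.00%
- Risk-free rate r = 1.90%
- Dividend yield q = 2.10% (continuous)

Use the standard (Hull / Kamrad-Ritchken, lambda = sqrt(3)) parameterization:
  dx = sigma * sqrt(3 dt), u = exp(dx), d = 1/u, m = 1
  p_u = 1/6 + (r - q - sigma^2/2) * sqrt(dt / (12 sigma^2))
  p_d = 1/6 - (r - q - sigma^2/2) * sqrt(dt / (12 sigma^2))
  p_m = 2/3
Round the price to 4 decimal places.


Answer: Price = V(0,0) = 2.5701

Derivation:
dt = T/N = 0.166667; dx = sigma*sqrt(3*dt) = 0.332340
u = exp(dx) = 1.394227; d = 1/u = 0.717243
p_u = 0.138470, p_m = 0.666667, p_d = 0.194863
Discount per step: exp(-r*dt) = 0.996838
Stock lattice S(k, j) with j the centered position index:
  k=0: S(0,+0) = 21.5900
  k=1: S(1,-1) = 15.4853; S(1,+0) = 21.5900; S(1,+1) = 30.1014
  k=2: S(2,-2) = 11.1067; S(2,-1) = 15.4853; S(2,+0) = 21.5900; S(2,+1) = 30.1014; S(2,+2) = 41.9681
  k=3: S(3,-3) = 7.9662; S(3,-2) = 11.1067; S(3,-1) = 15.4853; S(3,+0) = 21.5900; S(3,+1) = 30.1014; S(3,+2) = 41.9681; S(3,+3) = 58.5131
Terminal payoffs V(N, j) = max(K - S_T, 0):
  V(3,-3) = 13.643783; V(3,-2) = 10.503285; V(3,-1) = 6.124717; V(3,+0) = 0.020000; V(3,+1) = 0.000000; V(3,+2) = 0.000000; V(3,+3) = 0.000000
Backward induction: V(k, j) = exp(-r*dt) * [p_u * V(k+1, j+1) + p_m * V(k+1, j) + p_d * V(k+1, j-1)]
  V(2,-2) = exp(-r*dt) * [p_u*6.124717 + p_m*10.503285 + p_d*13.643783] = 10.475726
  V(2,-1) = exp(-r*dt) * [p_u*0.020000 + p_m*6.124717 + p_d*10.503285] = 6.113229
  V(2,+0) = exp(-r*dt) * [p_u*0.000000 + p_m*0.020000 + p_d*6.124717] = 1.203000
  V(2,+1) = exp(-r*dt) * [p_u*0.000000 + p_m*0.000000 + p_d*0.020000] = 0.003885
  V(2,+2) = exp(-r*dt) * [p_u*0.000000 + p_m*0.000000 + p_d*0.000000] = 0.000000
  V(1,-1) = exp(-r*dt) * [p_u*1.203000 + p_m*6.113229 + p_d*10.475726] = 6.263533
  V(1,+0) = exp(-r*dt) * [p_u*0.003885 + p_m*1.203000 + p_d*6.113229] = 1.987477
  V(1,+1) = exp(-r*dt) * [p_u*0.000000 + p_m*0.003885 + p_d*1.203000] = 0.236261
  V(0,+0) = exp(-r*dt) * [p_u*0.236261 + p_m*1.987477 + p_d*6.263533] = 2.570080


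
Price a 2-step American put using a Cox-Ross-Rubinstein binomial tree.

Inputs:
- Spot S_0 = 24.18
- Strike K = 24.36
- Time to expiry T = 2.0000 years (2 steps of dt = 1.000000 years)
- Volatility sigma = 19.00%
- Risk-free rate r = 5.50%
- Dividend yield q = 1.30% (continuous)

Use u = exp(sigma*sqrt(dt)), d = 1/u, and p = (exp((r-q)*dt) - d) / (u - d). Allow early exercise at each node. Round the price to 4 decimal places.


Answer: Price = V(0,0) = 1.8371

Derivation:
dt = T/N = 1.000000
u = exp(sigma*sqrt(dt)) = 1.209250; d = 1/u = 0.826959
p = (exp((r-q)*dt) - d) / (u - d) = 0.564846
Discount per step: exp(-r*dt) = 0.946485
Stock lattice S(k, i) with i counting down-moves:
  k=0: S(0,0) = 24.1800
  k=1: S(1,0) = 29.2397; S(1,1) = 19.9959
  k=2: S(2,0) = 35.3580; S(2,1) = 24.1800; S(2,2) = 16.5358
Terminal payoffs V(N, i) = max(K - S_T, 0):
  V(2,0) = 0.000000; V(2,1) = 0.180000; V(2,2) = 7.824231
Backward induction: V(k, i) = exp(-r*dt) * [p * V(k+1, i) + (1-p) * V(k+1, i+1)]; then take max(V_cont, immediate exercise) for American.
  V(1,0) = exp(-r*dt) * [p*0.000000 + (1-p)*0.180000] = 0.074136; exercise = 0.000000; V(1,0) = max -> 0.074136
  V(1,1) = exp(-r*dt) * [p*0.180000 + (1-p)*7.824231] = 3.318770; exercise = 4.364128; V(1,1) = max -> 4.364128
  V(0,0) = exp(-r*dt) * [p*0.074136 + (1-p)*4.364128] = 1.837073; exercise = 0.180000; V(0,0) = max -> 1.837073


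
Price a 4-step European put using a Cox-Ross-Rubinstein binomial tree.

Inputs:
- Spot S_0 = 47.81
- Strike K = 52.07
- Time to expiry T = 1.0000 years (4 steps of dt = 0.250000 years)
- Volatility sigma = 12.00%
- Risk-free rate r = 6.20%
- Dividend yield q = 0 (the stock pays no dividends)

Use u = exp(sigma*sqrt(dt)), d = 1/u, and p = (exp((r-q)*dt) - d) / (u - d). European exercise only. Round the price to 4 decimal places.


dt = T/N = 0.250000
u = exp(sigma*sqrt(dt)) = 1.061837; d = 1/u = 0.941765
p = (exp((r-q)*dt) - d) / (u - d) = 0.615099
Discount per step: exp(-r*dt) = 0.984620
Stock lattice S(k, i) with i counting down-moves:
  k=0: S(0,0) = 47.8100
  k=1: S(1,0) = 50.7664; S(1,1) = 45.0258
  k=2: S(2,0) = 53.9056; S(2,1) = 47.8100; S(2,2) = 42.4037
  k=3: S(3,0) = 57.2390; S(3,1) = 50.7664; S(3,2) = 45.0258; S(3,3) = 39.9343
  k=4: S(4,0) = 60.7784; S(4,1) = 53.9056; S(4,2) = 47.8100; S(4,3) = 42.4037; S(4,4) = 37.6087
Terminal payoffs V(N, i) = max(K - S_T, 0):
  V(4,0) = 0.000000; V(4,1) = 0.000000; V(4,2) = 4.260000; V(4,3) = 9.666334; V(4,4) = 14.461322
Backward induction: V(k, i) = exp(-r*dt) * [p * V(k+1, i) + (1-p) * V(k+1, i+1)].
  V(3,0) = exp(-r*dt) * [p*0.000000 + (1-p)*0.000000] = 0.000000
  V(3,1) = exp(-r*dt) * [p*0.000000 + (1-p)*4.260000] = 1.614458
  V(3,2) = exp(-r*dt) * [p*4.260000 + (1-p)*9.666334] = 6.243375
  V(3,3) = exp(-r*dt) * [p*9.666334 + (1-p)*14.461322] = 11.334869
  V(2,0) = exp(-r*dt) * [p*0.000000 + (1-p)*1.614458] = 0.611848
  V(2,1) = exp(-r*dt) * [p*1.614458 + (1-p)*6.243375] = 3.343897
  V(2,2) = exp(-r*dt) * [p*6.243375 + (1-p)*11.334869] = 8.076927
  V(1,0) = exp(-r*dt) * [p*0.611848 + (1-p)*3.343897] = 1.637832
  V(1,1) = exp(-r*dt) * [p*3.343897 + (1-p)*8.076927] = 5.086193
  V(0,0) = exp(-r*dt) * [p*1.637832 + (1-p)*5.086193] = 2.919504

Answer: Price = V(0,0) = 2.9195


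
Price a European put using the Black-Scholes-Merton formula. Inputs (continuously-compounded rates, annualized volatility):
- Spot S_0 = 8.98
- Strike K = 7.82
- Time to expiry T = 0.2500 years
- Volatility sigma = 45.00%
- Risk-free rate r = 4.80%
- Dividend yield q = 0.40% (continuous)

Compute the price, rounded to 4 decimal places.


d1 = (ln(S/K) + (r - q + 0.5*sigma^2) * T) / (sigma * sqrt(T)) = 0.77612368
d2 = d1 - sigma * sqrt(T) = 0.55112368
exp(-rT) = 0.98807171; exp(-qT) = 0.99900050
P = K * exp(-rT) * N(-d2) - S_0 * exp(-qT) * N(-d1)
N(-d1) = 0.21883798; N(-d2) = 0.29077445
P = 7.8200 * 0.98807171 * 0.29077445 - 8.9800 * 0.99900050 * 0.21883798 = 0.2835

Answer: Price = 0.2835


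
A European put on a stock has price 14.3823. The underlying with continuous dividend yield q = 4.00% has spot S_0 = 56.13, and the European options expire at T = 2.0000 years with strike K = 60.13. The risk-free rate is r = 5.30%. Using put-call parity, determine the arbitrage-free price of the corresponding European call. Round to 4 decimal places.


Answer: Call price = 12.1144

Derivation:
Put-call parity: C - P = S_0 * exp(-qT) - K * exp(-rT).
S_0 * exp(-qT) = 56.1300 * 0.92311635 = 51.81452052
K * exp(-rT) = 60.1300 * 0.89942465 = 54.08240409
C = P + S*exp(-qT) - K*exp(-rT)
C = 14.3823 + 51.81452052 - 54.08240409 = 12.1144


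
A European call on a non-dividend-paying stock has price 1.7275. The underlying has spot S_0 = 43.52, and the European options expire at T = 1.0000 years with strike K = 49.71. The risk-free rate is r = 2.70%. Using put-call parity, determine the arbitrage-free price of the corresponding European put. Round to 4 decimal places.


Answer: Put price = 6.5933

Derivation:
Put-call parity: C - P = S_0 * exp(-qT) - K * exp(-rT).
S_0 * exp(-qT) = 43.5200 * 1.00000000 = 43.52000000
K * exp(-rT) = 49.7100 * 0.97336124 = 48.38578732
P = C - S*exp(-qT) + K*exp(-rT)
P = 1.7275 - 43.52000000 + 48.38578732 = 6.5933
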